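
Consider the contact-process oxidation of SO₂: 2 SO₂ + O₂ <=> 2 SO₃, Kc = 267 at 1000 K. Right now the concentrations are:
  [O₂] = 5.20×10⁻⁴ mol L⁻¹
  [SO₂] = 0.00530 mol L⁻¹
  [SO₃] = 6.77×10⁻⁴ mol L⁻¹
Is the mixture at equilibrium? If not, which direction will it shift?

Qc = [SO₃]² / ([SO₂]²·[O₂]) = (6.77×10⁻⁴)² / ((0.00530)²·(5.20×10⁻⁴)) = 31.4
Qc = 31.4 < Kc = 267: net forward reaction.

no; Q < K, reaction proceeds forward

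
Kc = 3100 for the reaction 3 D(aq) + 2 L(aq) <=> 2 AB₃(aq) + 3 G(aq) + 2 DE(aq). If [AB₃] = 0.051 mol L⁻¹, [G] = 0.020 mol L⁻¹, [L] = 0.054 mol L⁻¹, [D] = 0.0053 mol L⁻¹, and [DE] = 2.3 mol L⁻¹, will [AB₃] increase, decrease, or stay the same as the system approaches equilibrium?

Qc = [AB₃]²·[G]³·[DE]² / ([D]³·[L]²) = (0.051)²·(0.020)³·(2.3)² / ((0.0053)³·(0.054)²) = 250
Qc = 250 < Kc = 3100: net forward reaction.
AB₃ is a product, so it increases.

increase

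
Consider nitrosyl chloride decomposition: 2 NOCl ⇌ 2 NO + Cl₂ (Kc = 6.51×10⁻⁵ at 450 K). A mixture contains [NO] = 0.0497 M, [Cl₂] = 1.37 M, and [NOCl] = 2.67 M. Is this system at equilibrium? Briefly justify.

no; Q > K, reaction proceeds in reverse

Qc = [NO]²·[Cl₂] / [NOCl]² = (0.0497)²·(1.37) / (2.67)² = 4.75×10⁻⁴
Qc = 4.75×10⁻⁴ > Kc = 6.51×10⁻⁵: net reverse reaction.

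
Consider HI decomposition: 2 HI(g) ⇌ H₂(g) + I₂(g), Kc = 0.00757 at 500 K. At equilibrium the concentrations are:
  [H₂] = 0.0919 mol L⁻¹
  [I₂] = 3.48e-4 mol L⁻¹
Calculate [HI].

[HI] = 0.0650 mol L⁻¹

At equilibrium, Kc = [H₂]·[I₂] / [HI]² = 0.00757.
(0.0919)·(3.48e-4) / ([HI])² = 0.00757
[HI]² = 0.00422 ⇒ [HI] = 0.0650 mol L⁻¹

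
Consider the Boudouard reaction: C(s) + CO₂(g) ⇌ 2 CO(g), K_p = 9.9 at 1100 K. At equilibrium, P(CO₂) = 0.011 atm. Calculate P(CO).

P(CO) = 0.33 atm

(C is a pure solid — omitted from K_p.)
At equilibrium, K_p = P(CO)² / P(CO₂) = 9.9.
(P(CO))² / (0.011) = 9.9
P(CO)² = 0.109 ⇒ P(CO) = 0.33 atm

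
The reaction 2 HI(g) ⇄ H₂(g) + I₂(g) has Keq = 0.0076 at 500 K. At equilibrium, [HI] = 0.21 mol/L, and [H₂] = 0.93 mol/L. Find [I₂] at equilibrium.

At equilibrium, Keq = [H₂]·[I₂] / [HI]² = 0.0076.
(0.93)·([I₂]) / (0.21)² = 0.0076
[I₂] = 3.60e-4 = 3.6e-4 mol/L

[I₂] = 3.6e-4 mol/L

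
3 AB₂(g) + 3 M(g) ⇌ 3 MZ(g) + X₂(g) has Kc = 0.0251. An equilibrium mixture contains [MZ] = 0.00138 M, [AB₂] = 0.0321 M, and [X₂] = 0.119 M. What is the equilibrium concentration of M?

At equilibrium, Kc = [MZ]³·[X₂] / ([AB₂]³·[M]³) = 0.0251.
(0.00138)³·(0.119) / ((0.0321)³·([M])³) = 0.0251
[M]³ = 3.77×10⁻⁴ ⇒ [M] = 0.0722 M

[M] = 0.0722 M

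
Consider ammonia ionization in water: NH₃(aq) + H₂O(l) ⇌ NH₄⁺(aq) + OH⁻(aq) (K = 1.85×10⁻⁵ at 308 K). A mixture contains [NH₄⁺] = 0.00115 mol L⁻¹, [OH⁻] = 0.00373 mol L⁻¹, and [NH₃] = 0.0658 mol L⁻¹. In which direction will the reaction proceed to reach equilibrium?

reverse (toward reactants)

(H₂O is a pure liquid — omitted from Q.)
Q = [NH₄⁺]·[OH⁻] / [NH₃] = (0.00115)·(0.00373) / (0.0658) = 6.52×10⁻⁵
Q = 6.52×10⁻⁵ > K = 1.85×10⁻⁵, so the reverse reaction proceeds.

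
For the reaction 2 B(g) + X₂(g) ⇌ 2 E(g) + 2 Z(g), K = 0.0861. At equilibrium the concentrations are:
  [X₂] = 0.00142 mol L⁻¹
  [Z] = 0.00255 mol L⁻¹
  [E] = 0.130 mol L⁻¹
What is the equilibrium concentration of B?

[B] = 0.0300 mol L⁻¹

At equilibrium, K = [E]²·[Z]² / ([B]²·[X₂]) = 0.0861.
(0.130)²·(0.00255)² / (([B])²·(0.00142)) = 0.0861
[B]² = 8.99e-4 ⇒ [B] = 0.0300 mol L⁻¹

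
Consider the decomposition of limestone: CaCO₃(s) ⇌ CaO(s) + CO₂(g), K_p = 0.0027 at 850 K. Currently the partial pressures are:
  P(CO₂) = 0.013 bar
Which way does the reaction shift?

(CaCO₃, CaO are pure solids — omitted from Q_p.)
Q_p = P(CO₂) = 0.013
Q_p = 0.013 > K_p = 0.0027, so the reverse reaction proceeds.

reverse (toward reactants)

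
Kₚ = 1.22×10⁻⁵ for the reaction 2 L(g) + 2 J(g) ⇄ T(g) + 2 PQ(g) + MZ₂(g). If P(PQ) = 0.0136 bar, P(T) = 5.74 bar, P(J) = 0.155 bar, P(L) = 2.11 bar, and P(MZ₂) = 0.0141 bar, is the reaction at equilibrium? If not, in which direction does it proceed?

Qₚ = P(T)·P(PQ)²·P(MZ₂) / (P(L)²·P(J)²) = (5.74)·(0.0136)²·(0.0141) / ((2.11)²·(0.155)²) = 1.40×10⁻⁴
Qₚ = 1.40×10⁻⁴ > Kₚ = 1.22×10⁻⁵, so the reverse reaction proceeds.

to the left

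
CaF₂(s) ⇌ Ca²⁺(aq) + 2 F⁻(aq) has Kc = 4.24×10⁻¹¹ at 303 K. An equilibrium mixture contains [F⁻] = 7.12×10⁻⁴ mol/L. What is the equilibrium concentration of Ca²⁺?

(CaF₂ is a pure solid — omitted from Kc.)
At equilibrium, Kc = [Ca²⁺]·[F⁻]² = 4.24×10⁻¹¹.
([Ca²⁺])·(7.12×10⁻⁴)² = 4.24×10⁻¹¹
[Ca²⁺] = 8.36×10⁻⁵ mol/L

[Ca²⁺] = 8.36×10⁻⁵ mol/L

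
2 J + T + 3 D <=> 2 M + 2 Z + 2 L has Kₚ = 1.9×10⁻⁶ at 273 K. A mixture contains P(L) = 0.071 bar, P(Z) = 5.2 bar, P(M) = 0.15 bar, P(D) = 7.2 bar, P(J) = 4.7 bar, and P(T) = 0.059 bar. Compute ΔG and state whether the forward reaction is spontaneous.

ΔG = 2.72 kJ/mol; the forward reaction is non-spontaneous

Qₚ = P(M)²·P(Z)²·P(L)² / (P(J)²·P(T)·P(D)³) = (0.15)²·(5.2)²·(0.071)² / ((4.7)²·(0.059)·(7.2)³) = 6.30×10⁻⁶
ΔG = RT ln(Qₚ/Kₚ) = (8.314 J mol⁻¹ K⁻¹)(273 K) × ln(6.30×10⁻⁶/1.9×10⁻⁶)
   = (2.270 kJ/mol)(1.199) = 2.72 kJ/mol
ΔG > 0, so the forward reaction is non-spontaneous (proceeds in reverse).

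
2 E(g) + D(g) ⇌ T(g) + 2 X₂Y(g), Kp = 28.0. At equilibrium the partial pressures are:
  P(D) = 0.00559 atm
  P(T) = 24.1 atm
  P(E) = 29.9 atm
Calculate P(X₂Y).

At equilibrium, Kp = P(T)·P(X₂Y)² / (P(E)²·P(D)) = 28.0.
(24.1)·(P(X₂Y))² / ((29.9)²·(0.00559)) = 28.0
P(X₂Y)² = 5.81 ⇒ P(X₂Y) = 2.41 atm

P(X₂Y) = 2.41 atm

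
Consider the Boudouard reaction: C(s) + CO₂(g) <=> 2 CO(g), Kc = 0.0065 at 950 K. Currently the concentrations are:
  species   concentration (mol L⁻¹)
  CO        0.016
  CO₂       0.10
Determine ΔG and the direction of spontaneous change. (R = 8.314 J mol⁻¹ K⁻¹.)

(C is a pure solid — omitted from Qc.)
Qc = [CO]² / [CO₂] = (0.016)² / (0.10) = 0.00256
ΔG = RT ln(Qc/Kc) = (8.314 J mol⁻¹ K⁻¹)(950 K) × ln(0.00256/0.0065)
   = (7.898 kJ/mol)(-0.9318) = -7.36 kJ/mol
ΔG < 0, so the forward reaction is spontaneous (proceeds forward).

ΔG = -7.36 kJ/mol; the forward reaction is spontaneous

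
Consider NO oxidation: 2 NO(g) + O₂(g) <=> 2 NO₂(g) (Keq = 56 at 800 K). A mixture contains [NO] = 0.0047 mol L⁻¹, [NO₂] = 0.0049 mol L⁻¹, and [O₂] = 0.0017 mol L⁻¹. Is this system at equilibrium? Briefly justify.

Q = [NO₂]² / ([NO]²·[O₂]) = (0.0049)² / ((0.0047)²·(0.0017)) = 640
Q = 640 > Keq = 56: net reverse reaction.

no; Q > K, reaction proceeds in reverse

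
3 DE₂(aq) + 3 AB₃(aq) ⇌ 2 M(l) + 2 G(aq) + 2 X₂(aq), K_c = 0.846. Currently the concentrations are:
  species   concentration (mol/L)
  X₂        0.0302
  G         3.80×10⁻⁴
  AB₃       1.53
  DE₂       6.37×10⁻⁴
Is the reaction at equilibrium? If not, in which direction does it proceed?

to the right

(M is a pure liquid — omitted from Q_c.)
Q_c = [G]²·[X₂]² / ([DE₂]³·[AB₃]³) = (3.80×10⁻⁴)²·(0.0302)² / ((6.37×10⁻⁴)³·(1.53)³) = 0.142
Q_c = 0.142 < K_c = 0.846, so the forward reaction proceeds.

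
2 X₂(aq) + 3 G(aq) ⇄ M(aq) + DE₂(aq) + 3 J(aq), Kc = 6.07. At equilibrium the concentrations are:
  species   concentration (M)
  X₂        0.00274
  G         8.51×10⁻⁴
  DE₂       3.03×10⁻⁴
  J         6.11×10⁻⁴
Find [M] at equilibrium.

At equilibrium, Kc = [M]·[DE₂]·[J]³ / ([X₂]²·[G]³) = 6.07.
([M])·(3.03×10⁻⁴)·(6.11×10⁻⁴)³ / ((0.00274)²·(8.51×10⁻⁴)³) = 6.07
[M] = 0.406 M

[M] = 0.406 M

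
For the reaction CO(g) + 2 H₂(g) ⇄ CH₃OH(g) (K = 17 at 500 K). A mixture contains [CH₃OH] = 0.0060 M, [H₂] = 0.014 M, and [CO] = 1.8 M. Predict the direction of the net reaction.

Q = [CH₃OH] / ([CO]·[H₂]²) = (0.0060) / ((1.8)·(0.014)²) = 17
Q = 17 = K, so the system is already at equilibrium.

no net change (already at equilibrium)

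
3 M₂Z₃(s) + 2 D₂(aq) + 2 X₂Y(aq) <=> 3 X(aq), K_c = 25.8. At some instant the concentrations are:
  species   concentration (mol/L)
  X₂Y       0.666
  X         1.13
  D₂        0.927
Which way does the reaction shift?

(M₂Z₃ is a pure solid — omitted from Q_c.)
Q_c = [X]³ / ([D₂]²·[X₂Y]²) = (1.13)³ / ((0.927)²·(0.666)²) = 3.79
Q_c = 3.79 < K_c = 25.8, so the forward reaction proceeds.

toward products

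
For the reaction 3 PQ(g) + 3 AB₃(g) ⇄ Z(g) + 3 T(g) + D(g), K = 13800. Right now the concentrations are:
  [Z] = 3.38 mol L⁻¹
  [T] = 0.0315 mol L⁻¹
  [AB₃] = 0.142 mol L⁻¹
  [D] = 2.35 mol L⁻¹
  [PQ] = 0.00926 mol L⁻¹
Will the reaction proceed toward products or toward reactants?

Q = [Z]·[T]³·[D] / ([PQ]³·[AB₃]³) = (3.38)·(0.0315)³·(2.35) / ((0.00926)³·(0.142)³) = 1.09×10⁵
Q = 1.09×10⁵ > K = 13800, so the reverse reaction proceeds.

toward reactants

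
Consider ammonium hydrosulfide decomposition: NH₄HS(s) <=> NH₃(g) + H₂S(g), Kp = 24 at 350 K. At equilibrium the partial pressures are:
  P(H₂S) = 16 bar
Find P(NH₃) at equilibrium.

(NH₄HS is a pure solid — omitted from Kp.)
At equilibrium, Kp = P(NH₃)·P(H₂S) = 24.
(P(NH₃))·(16) = 24
P(NH₃) = 1.50 = 1.5 bar

P(NH₃) = 1.5 bar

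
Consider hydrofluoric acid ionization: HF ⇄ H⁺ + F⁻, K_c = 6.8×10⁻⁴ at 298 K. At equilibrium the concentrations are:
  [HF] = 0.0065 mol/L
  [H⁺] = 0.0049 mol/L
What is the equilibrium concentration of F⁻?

At equilibrium, K_c = [H⁺]·[F⁻] / [HF] = 6.8×10⁻⁴.
(0.0049)·([F⁻]) / (0.0065) = 6.8×10⁻⁴
[F⁻] = 9.02×10⁻⁴ = 9.0×10⁻⁴ mol/L

[F⁻] = 9.0×10⁻⁴ mol/L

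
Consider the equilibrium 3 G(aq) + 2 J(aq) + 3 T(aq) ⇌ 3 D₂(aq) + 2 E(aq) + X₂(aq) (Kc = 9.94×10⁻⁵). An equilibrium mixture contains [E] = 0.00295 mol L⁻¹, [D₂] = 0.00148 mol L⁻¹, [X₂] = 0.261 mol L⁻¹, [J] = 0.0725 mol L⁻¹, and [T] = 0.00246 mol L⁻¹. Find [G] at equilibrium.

[G] = 0.982 mol L⁻¹

At equilibrium, Kc = [D₂]³·[E]²·[X₂] / ([G]³·[J]²·[T]³) = 9.94×10⁻⁵.
(0.00148)³·(0.00295)²·(0.261) / (([G])³·(0.0725)²·(0.00246)³) = 9.94×10⁻⁵
[G]³ = 0.947 ⇒ [G] = 0.982 mol L⁻¹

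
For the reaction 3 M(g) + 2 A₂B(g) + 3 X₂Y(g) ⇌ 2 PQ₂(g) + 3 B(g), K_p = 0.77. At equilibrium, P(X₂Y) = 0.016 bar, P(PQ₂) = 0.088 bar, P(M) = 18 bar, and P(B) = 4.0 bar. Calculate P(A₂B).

At equilibrium, K_p = P(PQ₂)²·P(B)³ / (P(M)³·P(A₂B)²·P(X₂Y)³) = 0.77.
(0.088)²·(4.0)³ / ((18)³·(P(A₂B))²·(0.016)³) = 0.77
P(A₂B)² = 26.9 ⇒ P(A₂B) = 5.2 bar

P(A₂B) = 5.2 bar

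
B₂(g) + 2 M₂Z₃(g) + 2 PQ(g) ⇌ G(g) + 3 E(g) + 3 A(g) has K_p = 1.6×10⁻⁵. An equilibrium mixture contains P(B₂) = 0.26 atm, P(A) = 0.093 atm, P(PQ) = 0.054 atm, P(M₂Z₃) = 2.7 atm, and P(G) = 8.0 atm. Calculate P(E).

At equilibrium, K_p = P(G)·P(E)³·P(A)³ / (P(B₂)·P(M₂Z₃)²·P(PQ)²) = 1.6×10⁻⁵.
(8.0)·(P(E))³·(0.093)³ / ((0.26)·(2.7)²·(0.054)²) = 1.6×10⁻⁵
P(E)³ = 1.37×10⁻⁵ ⇒ P(E) = 0.024 atm

P(E) = 0.024 atm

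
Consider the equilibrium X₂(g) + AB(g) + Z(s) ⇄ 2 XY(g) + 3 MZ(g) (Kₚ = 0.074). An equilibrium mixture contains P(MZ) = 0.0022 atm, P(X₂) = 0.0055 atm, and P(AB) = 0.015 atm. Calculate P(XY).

P(XY) = 24 atm

(Z is a pure solid — omitted from Kₚ.)
At equilibrium, Kₚ = P(XY)²·P(MZ)³ / (P(X₂)·P(AB)) = 0.074.
(P(XY))²·(0.0022)³ / ((0.0055)·(0.015)) = 0.074
P(XY)² = 573 ⇒ P(XY) = 24 atm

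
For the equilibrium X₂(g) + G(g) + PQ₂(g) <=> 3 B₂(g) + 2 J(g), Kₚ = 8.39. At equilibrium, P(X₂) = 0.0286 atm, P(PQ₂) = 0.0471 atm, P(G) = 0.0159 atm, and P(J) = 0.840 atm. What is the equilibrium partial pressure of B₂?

At equilibrium, Kₚ = P(B₂)³·P(J)² / (P(X₂)·P(G)·P(PQ₂)) = 8.39.
(P(B₂))³·(0.840)² / ((0.0286)·(0.0159)·(0.0471)) = 8.39
P(B₂)³ = 2.55×10⁻⁴ ⇒ P(B₂) = 0.0634 atm

P(B₂) = 0.0634 atm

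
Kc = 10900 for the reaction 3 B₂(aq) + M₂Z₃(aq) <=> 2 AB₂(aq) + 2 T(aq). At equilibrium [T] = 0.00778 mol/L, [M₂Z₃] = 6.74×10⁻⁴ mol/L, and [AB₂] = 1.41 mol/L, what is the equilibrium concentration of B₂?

At equilibrium, Kc = [AB₂]²·[T]² / ([B₂]³·[M₂Z₃]) = 10900.
(1.41)²·(0.00778)² / (([B₂])³·(6.74×10⁻⁴)) = 10900
[B₂]³ = 1.64×10⁻⁵ ⇒ [B₂] = 0.0254 mol/L

[B₂] = 0.0254 mol/L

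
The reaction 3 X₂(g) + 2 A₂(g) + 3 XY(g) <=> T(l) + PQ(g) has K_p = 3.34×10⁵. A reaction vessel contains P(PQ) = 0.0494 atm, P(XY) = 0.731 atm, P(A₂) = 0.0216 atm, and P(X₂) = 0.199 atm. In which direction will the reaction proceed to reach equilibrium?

(T is a pure liquid — omitted from Q_p.)
Q_p = P(PQ) / (P(X₂)³·P(A₂)²·P(XY)³) = (0.0494) / ((0.199)³·(0.0216)²·(0.731)³) = 34400
Q_p = 34400 < K_p = 3.34×10⁵, so the forward reaction proceeds.

forward (toward products)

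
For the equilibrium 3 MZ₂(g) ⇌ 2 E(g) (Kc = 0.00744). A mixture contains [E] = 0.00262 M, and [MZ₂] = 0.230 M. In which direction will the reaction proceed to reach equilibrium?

Qc = [E]² / [MZ₂]³ = (0.00262)² / (0.230)³ = 5.64e-4
Qc = 5.64e-4 < Kc = 0.00744, so the forward reaction proceeds.

in the forward direction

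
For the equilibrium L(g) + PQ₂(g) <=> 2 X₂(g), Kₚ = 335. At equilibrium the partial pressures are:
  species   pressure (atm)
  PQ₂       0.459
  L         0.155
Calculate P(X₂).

At equilibrium, Kₚ = P(X₂)² / (P(L)·P(PQ₂)) = 335.
(P(X₂))² / ((0.155)·(0.459)) = 335
P(X₂)² = 23.8 ⇒ P(X₂) = 4.88 atm

P(X₂) = 4.88 atm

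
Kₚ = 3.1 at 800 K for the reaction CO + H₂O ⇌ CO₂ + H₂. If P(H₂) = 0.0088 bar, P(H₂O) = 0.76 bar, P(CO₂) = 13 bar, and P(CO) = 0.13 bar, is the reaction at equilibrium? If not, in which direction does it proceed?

Qₚ = P(CO₂)·P(H₂) / (P(CO)·P(H₂O)) = (13)·(0.0088) / ((0.13)·(0.76)) = 1.2
Qₚ = 1.2 < Kₚ = 3.1, so the forward reaction proceeds.

forward (toward products)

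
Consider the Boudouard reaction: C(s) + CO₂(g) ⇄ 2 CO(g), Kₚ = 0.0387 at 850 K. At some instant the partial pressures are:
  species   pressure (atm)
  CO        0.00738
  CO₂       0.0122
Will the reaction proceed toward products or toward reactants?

(C is a pure solid — omitted from Qₚ.)
Qₚ = P(CO)² / P(CO₂) = (0.00738)² / (0.0122) = 0.00446
Qₚ = 0.00446 < Kₚ = 0.0387, so the forward reaction proceeds.

to the right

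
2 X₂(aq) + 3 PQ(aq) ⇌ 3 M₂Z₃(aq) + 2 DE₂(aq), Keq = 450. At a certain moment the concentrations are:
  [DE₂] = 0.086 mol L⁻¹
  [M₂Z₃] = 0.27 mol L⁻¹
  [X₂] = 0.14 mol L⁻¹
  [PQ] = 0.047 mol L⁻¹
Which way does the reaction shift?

Q = [M₂Z₃]³·[DE₂]² / ([X₂]²·[PQ]³) = (0.27)³·(0.086)² / ((0.14)²·(0.047)³) = 72
Q = 72 < Keq = 450, so the forward reaction proceeds.

forward (toward products)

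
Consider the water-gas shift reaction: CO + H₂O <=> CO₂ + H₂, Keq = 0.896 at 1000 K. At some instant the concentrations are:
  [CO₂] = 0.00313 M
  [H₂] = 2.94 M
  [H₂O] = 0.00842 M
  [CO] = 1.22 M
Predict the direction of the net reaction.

Q = [CO₂]·[H₂] / ([CO]·[H₂O]) = (0.00313)·(2.94) / ((1.22)·(0.00842)) = 0.896
Q = 0.896 = Keq, so the system is already at equilibrium.

neither direction; the system is at equilibrium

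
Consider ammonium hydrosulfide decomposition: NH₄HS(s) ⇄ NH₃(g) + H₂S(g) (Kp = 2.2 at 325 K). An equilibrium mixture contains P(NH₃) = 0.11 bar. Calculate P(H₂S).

(NH₄HS is a pure solid — omitted from Kp.)
At equilibrium, Kp = P(NH₃)·P(H₂S) = 2.2.
(0.11)·(P(H₂S)) = 2.2
P(H₂S) = 20.0 = 20 bar

P(H₂S) = 20 bar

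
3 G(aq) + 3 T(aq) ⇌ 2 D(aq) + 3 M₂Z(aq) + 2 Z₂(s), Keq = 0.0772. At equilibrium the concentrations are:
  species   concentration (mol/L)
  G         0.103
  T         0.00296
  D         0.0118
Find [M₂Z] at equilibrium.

(Z₂ is a pure solid — omitted from Keq.)
At equilibrium, Keq = [D]²·[M₂Z]³ / ([G]³·[T]³) = 0.0772.
(0.0118)²·([M₂Z])³ / ((0.103)³·(0.00296)³) = 0.0772
[M₂Z]³ = 1.57×10⁻⁸ ⇒ [M₂Z] = 0.00250 mol/L

[M₂Z] = 0.00250 mol/L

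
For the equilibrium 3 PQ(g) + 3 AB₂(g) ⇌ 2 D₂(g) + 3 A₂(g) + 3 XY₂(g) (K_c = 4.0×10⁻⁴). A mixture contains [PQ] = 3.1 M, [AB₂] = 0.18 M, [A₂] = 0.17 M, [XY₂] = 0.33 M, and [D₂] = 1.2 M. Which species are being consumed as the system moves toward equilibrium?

Q_c = [D₂]²·[A₂]³·[XY₂]³ / ([PQ]³·[AB₂]³) = (1.2)²·(0.17)³·(0.33)³ / ((3.1)³·(0.18)³) = 0.0015
Q_c = 0.0015 > K_c = 4.0×10⁻⁴: net reverse reaction.

D₂, A₂, XY₂ (products)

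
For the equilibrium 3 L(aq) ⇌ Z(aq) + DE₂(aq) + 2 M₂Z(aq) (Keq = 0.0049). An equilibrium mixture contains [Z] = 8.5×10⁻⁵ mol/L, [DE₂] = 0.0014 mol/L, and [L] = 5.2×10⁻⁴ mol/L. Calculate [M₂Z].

At equilibrium, Keq = [Z]·[DE₂]·[M₂Z]² / [L]³ = 0.0049.
(8.5×10⁻⁵)·(0.0014)·([M₂Z])² / (5.2×10⁻⁴)³ = 0.0049
[M₂Z]² = 5.79×10⁻⁶ ⇒ [M₂Z] = 0.0024 mol/L

[M₂Z] = 0.0024 mol/L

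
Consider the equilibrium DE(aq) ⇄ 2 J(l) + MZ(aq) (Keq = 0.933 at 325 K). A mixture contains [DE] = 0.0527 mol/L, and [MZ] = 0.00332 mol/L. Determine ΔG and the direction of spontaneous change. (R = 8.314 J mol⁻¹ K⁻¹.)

ΔG = -7.28 kJ/mol; the forward reaction is spontaneous

(J is a pure liquid — omitted from Q.)
Q = [MZ] / [DE] = (0.00332) / (0.0527) = 0.0630
ΔG = RT ln(Q/Keq) = (8.314 J mol⁻¹ K⁻¹)(325 K) × ln(0.0630/0.933)
   = (2.702 kJ/mol)(-2.695) = -7.28 kJ/mol
ΔG < 0, so the forward reaction is spontaneous (proceeds forward).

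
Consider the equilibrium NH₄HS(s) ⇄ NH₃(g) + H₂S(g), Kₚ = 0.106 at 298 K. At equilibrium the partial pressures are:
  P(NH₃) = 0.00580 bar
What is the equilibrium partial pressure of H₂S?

(NH₄HS is a pure solid — omitted from Kₚ.)
At equilibrium, Kₚ = P(NH₃)·P(H₂S) = 0.106.
(0.00580)·(P(H₂S)) = 0.106
P(H₂S) = 18.3 bar

P(H₂S) = 18.3 bar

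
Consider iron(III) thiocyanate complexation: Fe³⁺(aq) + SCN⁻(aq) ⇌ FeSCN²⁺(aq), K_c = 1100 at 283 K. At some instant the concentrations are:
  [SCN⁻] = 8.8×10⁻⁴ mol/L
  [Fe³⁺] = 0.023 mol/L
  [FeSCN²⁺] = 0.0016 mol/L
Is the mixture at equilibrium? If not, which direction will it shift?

no; Q < K, reaction proceeds forward

Q_c = [FeSCN²⁺] / ([Fe³⁺]·[SCN⁻]) = (0.0016) / ((0.023)·(8.8×10⁻⁴)) = 79
Q_c = 79 < K_c = 1100: net forward reaction.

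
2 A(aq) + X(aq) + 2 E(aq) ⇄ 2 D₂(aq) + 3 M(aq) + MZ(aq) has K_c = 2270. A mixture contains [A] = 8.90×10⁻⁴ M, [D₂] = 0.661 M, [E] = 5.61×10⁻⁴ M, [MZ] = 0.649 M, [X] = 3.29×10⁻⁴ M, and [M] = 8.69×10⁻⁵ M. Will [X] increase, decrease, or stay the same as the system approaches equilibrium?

Q_c = [D₂]²·[M]³·[MZ] / ([A]²·[X]·[E]²) = (0.661)²·(8.69×10⁻⁵)³·(0.649) / ((8.90×10⁻⁴)²·(3.29×10⁻⁴)·(5.61×10⁻⁴)²) = 2270
Q_c = 2270 = K_c; the system is at equilibrium.

stay the same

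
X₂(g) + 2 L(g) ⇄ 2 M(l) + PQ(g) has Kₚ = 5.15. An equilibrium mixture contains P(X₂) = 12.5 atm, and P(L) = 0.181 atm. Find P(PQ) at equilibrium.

(M is a pure liquid — omitted from Kₚ.)
At equilibrium, Kₚ = P(PQ) / (P(X₂)·P(L)²) = 5.15.
(P(PQ)) / ((12.5)·(0.181)²) = 5.15
P(PQ) = 2.11 atm

P(PQ) = 2.11 atm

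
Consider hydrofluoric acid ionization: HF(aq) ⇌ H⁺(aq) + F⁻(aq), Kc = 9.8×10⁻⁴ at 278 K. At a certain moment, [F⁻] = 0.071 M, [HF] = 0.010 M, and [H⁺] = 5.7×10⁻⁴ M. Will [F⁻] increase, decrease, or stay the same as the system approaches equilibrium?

decrease

Qc = [H⁺]·[F⁻] / [HF] = (5.7×10⁻⁴)·(0.071) / (0.010) = 0.0040
Qc = 0.0040 > Kc = 9.8×10⁻⁴: net reverse reaction.
F⁻ is a product, so it decreases.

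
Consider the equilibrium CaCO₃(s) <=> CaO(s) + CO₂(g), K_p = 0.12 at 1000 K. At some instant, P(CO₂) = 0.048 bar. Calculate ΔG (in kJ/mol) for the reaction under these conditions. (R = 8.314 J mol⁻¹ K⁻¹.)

(CaCO₃, CaO are pure solids — omitted from Q_p.)
Q_p = P(CO₂) = 0.0480
ΔG = RT ln(Q_p/K_p) = (8.314 J mol⁻¹ K⁻¹)(1000 K) × ln(0.0480/0.12)
   = (8.314 kJ/mol)(-0.9163) = -7.62 kJ/mol
ΔG < 0, so the forward reaction is spontaneous (proceeds forward).

ΔG = -7.62 kJ/mol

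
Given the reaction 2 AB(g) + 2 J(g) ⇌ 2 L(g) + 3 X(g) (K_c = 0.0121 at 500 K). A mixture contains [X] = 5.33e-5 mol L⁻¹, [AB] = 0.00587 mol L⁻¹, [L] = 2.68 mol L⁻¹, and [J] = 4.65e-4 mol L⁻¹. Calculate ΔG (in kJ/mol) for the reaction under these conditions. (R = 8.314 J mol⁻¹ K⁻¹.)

Q_c = [L]²·[X]³ / ([AB]²·[J]²) = (2.68)²·(5.33e-5)³ / ((0.00587)²·(4.65e-4)²) = 0.146
ΔG = RT ln(Q_c/K_c) = (8.314 J mol⁻¹ K⁻¹)(500 K) × ln(0.146/0.0121)
   = (4.157 kJ/mol)(2.490) = 10.4 kJ/mol
ΔG > 0, so the forward reaction is non-spontaneous (proceeds in reverse).

ΔG = 10.4 kJ/mol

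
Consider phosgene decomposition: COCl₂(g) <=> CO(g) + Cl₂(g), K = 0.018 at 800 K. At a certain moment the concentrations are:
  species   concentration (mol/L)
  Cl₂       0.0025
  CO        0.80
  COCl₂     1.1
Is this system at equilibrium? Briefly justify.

no; Q < K, reaction proceeds forward

Q = [CO]·[Cl₂] / [COCl₂] = (0.80)·(0.0025) / (1.1) = 0.0018
Q = 0.0018 < K = 0.018: net forward reaction.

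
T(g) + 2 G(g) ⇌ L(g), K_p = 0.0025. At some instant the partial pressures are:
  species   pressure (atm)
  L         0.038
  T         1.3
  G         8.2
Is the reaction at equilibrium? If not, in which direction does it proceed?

toward products

Q_p = P(L) / (P(T)·P(G)²) = (0.038) / ((1.3)·(8.2)²) = 4.3×10⁻⁴
Q_p = 4.3×10⁻⁴ < K_p = 0.0025, so the forward reaction proceeds.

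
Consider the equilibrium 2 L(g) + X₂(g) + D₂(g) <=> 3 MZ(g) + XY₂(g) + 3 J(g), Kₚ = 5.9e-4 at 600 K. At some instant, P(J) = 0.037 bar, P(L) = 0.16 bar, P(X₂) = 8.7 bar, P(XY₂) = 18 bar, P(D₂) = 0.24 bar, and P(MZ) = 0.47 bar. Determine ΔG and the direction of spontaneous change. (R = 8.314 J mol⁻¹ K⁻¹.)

ΔG = 5.48 kJ/mol; the forward reaction is non-spontaneous

Qₚ = P(MZ)³·P(XY₂)·P(J)³ / (P(L)²·P(X₂)·P(D₂)) = (0.47)³·(18)·(0.037)³ / ((0.16)²·(8.7)·(0.24)) = 0.00177
ΔG = RT ln(Qₚ/Kₚ) = (8.314 J mol⁻¹ K⁻¹)(600 K) × ln(0.00177/5.9e-4)
   = (4.988 kJ/mol)(1.099) = 5.48 kJ/mol
ΔG > 0, so the forward reaction is non-spontaneous (proceeds in reverse).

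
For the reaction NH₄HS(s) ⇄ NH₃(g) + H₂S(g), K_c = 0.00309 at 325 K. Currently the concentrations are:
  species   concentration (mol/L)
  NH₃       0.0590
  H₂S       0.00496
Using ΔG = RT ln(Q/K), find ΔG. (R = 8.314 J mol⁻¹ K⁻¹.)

ΔG = -6.37 kJ/mol

(NH₄HS is a pure solid — omitted from Q_c.)
Q_c = [NH₃]·[H₂S] = (0.0590)·(0.00496) = 2.93×10⁻⁴
ΔG = RT ln(Q_c/K_c) = (8.314 J mol⁻¹ K⁻¹)(325 K) × ln(2.93×10⁻⁴/0.00309)
   = (2.702 kJ/mol)(-2.356) = -6.37 kJ/mol
ΔG < 0, so the forward reaction is spontaneous (proceeds forward).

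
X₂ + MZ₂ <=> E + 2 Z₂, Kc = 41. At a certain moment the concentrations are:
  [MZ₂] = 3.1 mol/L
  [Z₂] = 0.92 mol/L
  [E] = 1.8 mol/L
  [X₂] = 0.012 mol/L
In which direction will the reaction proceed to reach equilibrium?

Qc = [E]·[Z₂]² / ([X₂]·[MZ₂]) = (1.8)·(0.92)² / ((0.012)·(3.1)) = 41
Qc = 41 = Kc, so the system is already at equilibrium.

no net change (already at equilibrium)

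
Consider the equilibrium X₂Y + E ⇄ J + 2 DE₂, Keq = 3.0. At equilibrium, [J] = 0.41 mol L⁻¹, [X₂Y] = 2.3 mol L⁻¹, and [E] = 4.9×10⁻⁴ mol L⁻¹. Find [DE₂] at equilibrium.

[DE₂] = 0.091 mol L⁻¹

At equilibrium, Keq = [J]·[DE₂]² / ([X₂Y]·[E]) = 3.0.
(0.41)·([DE₂])² / ((2.3)·(4.9×10⁻⁴)) = 3.0
[DE₂]² = 0.00825 ⇒ [DE₂] = 0.091 mol L⁻¹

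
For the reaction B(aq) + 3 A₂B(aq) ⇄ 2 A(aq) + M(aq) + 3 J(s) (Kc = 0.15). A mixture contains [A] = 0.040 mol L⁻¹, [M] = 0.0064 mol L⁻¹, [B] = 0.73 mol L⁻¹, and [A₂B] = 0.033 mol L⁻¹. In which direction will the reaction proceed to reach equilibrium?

(J is a pure solid — omitted from Qc.)
Qc = [A]²·[M] / ([B]·[A₂B]³) = (0.040)²·(0.0064) / ((0.73)·(0.033)³) = 0.39
Qc = 0.39 > Kc = 0.15, so the reverse reaction proceeds.

toward reactants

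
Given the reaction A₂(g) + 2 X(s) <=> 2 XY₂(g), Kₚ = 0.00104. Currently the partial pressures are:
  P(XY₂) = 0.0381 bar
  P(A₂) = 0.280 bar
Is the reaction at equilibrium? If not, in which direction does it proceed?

(X is a pure solid — omitted from Qₚ.)
Qₚ = P(XY₂)² / P(A₂) = (0.0381)² / (0.280) = 0.00518
Qₚ = 0.00518 > Kₚ = 0.00104, so the reverse reaction proceeds.

toward reactants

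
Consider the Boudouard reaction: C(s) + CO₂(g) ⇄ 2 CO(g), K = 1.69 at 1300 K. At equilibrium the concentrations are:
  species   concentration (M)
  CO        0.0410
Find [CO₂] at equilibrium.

[CO₂] = 9.95e-4 M

(C is a pure solid — omitted from K.)
At equilibrium, K = [CO]² / [CO₂] = 1.69.
(0.0410)² / ([CO₂]) = 1.69
[CO₂] = 9.95e-4 M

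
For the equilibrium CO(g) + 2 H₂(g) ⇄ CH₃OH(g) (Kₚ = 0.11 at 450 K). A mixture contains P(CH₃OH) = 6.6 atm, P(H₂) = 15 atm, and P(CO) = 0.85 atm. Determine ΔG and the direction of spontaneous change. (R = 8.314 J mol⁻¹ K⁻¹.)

ΔG = -4.34 kJ/mol; the forward reaction is spontaneous

Qₚ = P(CH₃OH) / (P(CO)·P(H₂)²) = (6.6) / ((0.85)·(15)²) = 0.0345
ΔG = RT ln(Qₚ/Kₚ) = (8.314 J mol⁻¹ K⁻¹)(450 K) × ln(0.0345/0.11)
   = (3.741 kJ/mol)(-1.160) = -4.34 kJ/mol
ΔG < 0, so the forward reaction is spontaneous (proceeds forward).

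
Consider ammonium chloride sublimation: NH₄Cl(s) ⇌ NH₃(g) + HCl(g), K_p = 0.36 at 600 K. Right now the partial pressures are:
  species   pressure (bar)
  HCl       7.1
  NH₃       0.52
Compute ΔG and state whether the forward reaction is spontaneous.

ΔG = 11.6 kJ/mol; the forward reaction is non-spontaneous

(NH₄Cl is a pure solid — omitted from Q_p.)
Q_p = P(NH₃)·P(HCl) = (0.52)·(7.1) = 3.69
ΔG = RT ln(Q_p/K_p) = (8.314 J mol⁻¹ K⁻¹)(600 K) × ln(3.69/0.36)
   = (4.988 kJ/mol)(2.327) = 11.6 kJ/mol
ΔG > 0, so the forward reaction is non-spontaneous (proceeds in reverse).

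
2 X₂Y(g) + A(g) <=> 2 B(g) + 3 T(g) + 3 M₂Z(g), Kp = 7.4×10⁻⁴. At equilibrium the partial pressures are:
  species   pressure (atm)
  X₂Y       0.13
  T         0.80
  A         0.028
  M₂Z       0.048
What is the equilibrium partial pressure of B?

At equilibrium, Kp = P(B)²·P(T)³·P(M₂Z)³ / (P(X₂Y)²·P(A)) = 7.4×10⁻⁴.
(P(B))²·(0.80)³·(0.048)³ / ((0.13)²·(0.028)) = 7.4×10⁻⁴
P(B)² = 0.00618 ⇒ P(B) = 0.079 atm

P(B) = 0.079 atm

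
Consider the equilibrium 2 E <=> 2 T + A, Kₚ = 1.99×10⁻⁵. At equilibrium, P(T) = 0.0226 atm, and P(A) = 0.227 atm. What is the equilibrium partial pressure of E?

P(E) = 2.41 atm

At equilibrium, Kₚ = P(T)²·P(A) / P(E)² = 1.99×10⁻⁵.
(0.0226)²·(0.227) / (P(E))² = 1.99×10⁻⁵
P(E)² = 5.83 ⇒ P(E) = 2.41 atm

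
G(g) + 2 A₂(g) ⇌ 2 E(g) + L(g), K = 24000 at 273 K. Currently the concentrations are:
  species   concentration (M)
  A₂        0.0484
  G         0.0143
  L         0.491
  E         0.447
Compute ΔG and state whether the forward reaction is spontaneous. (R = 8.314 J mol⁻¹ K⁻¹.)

Q = [E]²·[L] / ([G]·[A₂]²) = (0.447)²·(0.491) / ((0.0143)·(0.0484)²) = 2930
ΔG = RT ln(Q/K) = (8.314 J mol⁻¹ K⁻¹)(273 K) × ln(2930/24000)
   = (2.270 kJ/mol)(-2.103) = -4.77 kJ/mol
ΔG < 0, so the forward reaction is spontaneous (proceeds forward).

ΔG = -4.77 kJ/mol; the forward reaction is spontaneous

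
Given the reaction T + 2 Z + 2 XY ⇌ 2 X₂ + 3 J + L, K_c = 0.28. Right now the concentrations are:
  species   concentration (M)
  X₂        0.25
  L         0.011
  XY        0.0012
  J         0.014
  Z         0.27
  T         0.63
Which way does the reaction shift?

Q_c = [X₂]²·[J]³·[L] / ([T]·[Z]²·[XY]²) = (0.25)²·(0.014)³·(0.011) / ((0.63)·(0.27)²·(0.0012)²) = 0.029
Q_c = 0.029 < K_c = 0.28, so the forward reaction proceeds.

forward (toward products)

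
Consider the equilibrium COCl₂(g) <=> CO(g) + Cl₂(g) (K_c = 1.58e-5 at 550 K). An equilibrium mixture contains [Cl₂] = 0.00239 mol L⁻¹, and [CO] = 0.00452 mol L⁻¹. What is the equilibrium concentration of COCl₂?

At equilibrium, K_c = [CO]·[Cl₂] / [COCl₂] = 1.58e-5.
(0.00452)·(0.00239) / ([COCl₂]) = 1.58e-5
[COCl₂] = 0.684 mol L⁻¹

[COCl₂] = 0.684 mol L⁻¹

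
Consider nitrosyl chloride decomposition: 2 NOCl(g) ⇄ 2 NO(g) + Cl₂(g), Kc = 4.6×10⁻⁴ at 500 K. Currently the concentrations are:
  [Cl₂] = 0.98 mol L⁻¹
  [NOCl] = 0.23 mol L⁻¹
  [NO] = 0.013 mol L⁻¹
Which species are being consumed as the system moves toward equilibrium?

NO, Cl₂ (products)

Qc = [NO]²·[Cl₂] / [NOCl]² = (0.013)²·(0.98) / (0.23)² = 0.0031
Qc = 0.0031 > Kc = 4.6×10⁻⁴: net reverse reaction.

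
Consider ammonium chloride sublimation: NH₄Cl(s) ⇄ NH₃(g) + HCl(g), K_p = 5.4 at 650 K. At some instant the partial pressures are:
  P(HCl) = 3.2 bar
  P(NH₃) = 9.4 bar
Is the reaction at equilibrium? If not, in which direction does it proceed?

(NH₄Cl is a pure solid — omitted from Q_p.)
Q_p = P(NH₃)·P(HCl) = (9.4)·(3.2) = 30
Q_p = 30 > K_p = 5.4, so the reverse reaction proceeds.

toward reactants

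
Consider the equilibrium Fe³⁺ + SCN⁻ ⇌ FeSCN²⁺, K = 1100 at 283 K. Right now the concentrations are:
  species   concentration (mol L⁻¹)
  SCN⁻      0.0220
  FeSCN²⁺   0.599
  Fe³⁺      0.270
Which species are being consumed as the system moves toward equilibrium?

Fe³⁺, SCN⁻ (reactants)

Q = [FeSCN²⁺] / ([Fe³⁺]·[SCN⁻]) = (0.599) / ((0.270)·(0.0220)) = 101
Q = 101 < K = 1100: net forward reaction.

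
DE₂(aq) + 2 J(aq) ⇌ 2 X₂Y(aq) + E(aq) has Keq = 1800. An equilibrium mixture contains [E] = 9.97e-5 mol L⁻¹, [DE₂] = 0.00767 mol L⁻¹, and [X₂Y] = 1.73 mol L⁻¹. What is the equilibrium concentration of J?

[J] = 0.00465 mol L⁻¹

At equilibrium, Keq = [X₂Y]²·[E] / ([DE₂]·[J]²) = 1800.
(1.73)²·(9.97e-5) / ((0.00767)·([J])²) = 1800
[J]² = 2.16e-5 ⇒ [J] = 0.00465 mol L⁻¹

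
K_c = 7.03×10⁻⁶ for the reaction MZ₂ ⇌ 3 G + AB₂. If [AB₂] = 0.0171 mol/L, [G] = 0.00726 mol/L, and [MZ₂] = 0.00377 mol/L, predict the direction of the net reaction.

in the forward direction

Q_c = [G]³·[AB₂] / [MZ₂] = (0.00726)³·(0.0171) / (0.00377) = 1.74×10⁻⁶
Q_c = 1.74×10⁻⁶ < K_c = 7.03×10⁻⁶, so the forward reaction proceeds.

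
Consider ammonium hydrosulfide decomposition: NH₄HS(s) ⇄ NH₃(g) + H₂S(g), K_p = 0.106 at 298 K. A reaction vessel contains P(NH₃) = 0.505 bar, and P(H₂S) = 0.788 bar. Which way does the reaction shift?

(NH₄HS is a pure solid — omitted from Q_p.)
Q_p = P(NH₃)·P(H₂S) = (0.505)·(0.788) = 0.398
Q_p = 0.398 > K_p = 0.106, so the reverse reaction proceeds.

to the left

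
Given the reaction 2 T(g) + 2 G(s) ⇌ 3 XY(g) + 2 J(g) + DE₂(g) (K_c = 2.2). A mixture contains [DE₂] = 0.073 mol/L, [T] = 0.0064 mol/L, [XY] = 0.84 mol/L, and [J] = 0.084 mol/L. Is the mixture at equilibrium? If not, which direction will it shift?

no; Q > K, reaction proceeds in reverse

(G is a pure solid — omitted from Q_c.)
Q_c = [XY]³·[J]²·[DE₂] / [T]² = (0.84)³·(0.084)²·(0.073) / (0.0064)² = 7.5
Q_c = 7.5 > K_c = 2.2: net reverse reaction.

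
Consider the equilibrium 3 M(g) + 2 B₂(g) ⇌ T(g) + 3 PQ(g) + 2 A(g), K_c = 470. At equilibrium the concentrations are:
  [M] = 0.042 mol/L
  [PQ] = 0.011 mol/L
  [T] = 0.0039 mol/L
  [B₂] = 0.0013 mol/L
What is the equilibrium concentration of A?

At equilibrium, K_c = [T]·[PQ]³·[A]² / ([M]³·[B₂]²) = 470.
(0.0039)·(0.011)³·([A])² / ((0.042)³·(0.0013)²) = 470
[A]² = 11.3 ⇒ [A] = 3.4 mol/L

[A] = 3.4 mol/L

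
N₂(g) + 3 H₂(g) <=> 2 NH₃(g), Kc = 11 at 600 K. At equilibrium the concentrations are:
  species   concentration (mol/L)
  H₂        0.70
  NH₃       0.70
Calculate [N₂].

[N₂] = 0.13 mol/L

At equilibrium, Kc = [NH₃]² / ([N₂]·[H₂]³) = 11.
(0.70)² / (([N₂])·(0.70)³) = 11
[N₂] = 0.130 = 0.13 mol/L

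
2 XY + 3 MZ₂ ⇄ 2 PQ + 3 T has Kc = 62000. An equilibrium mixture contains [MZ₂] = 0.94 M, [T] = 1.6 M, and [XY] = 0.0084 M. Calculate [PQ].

At equilibrium, Kc = [PQ]²·[T]³ / ([XY]²·[MZ₂]³) = 62000.
([PQ])²·(1.6)³ / ((0.0084)²·(0.94)³) = 62000
[PQ]² = 0.887 ⇒ [PQ] = 0.94 M

[PQ] = 0.94 M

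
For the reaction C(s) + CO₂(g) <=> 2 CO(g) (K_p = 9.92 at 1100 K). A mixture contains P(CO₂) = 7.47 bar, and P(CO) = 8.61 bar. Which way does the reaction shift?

no net change (already at equilibrium)

(C is a pure solid — omitted from Q_p.)
Q_p = P(CO)² / P(CO₂) = (8.61)² / (7.47) = 9.92
Q_p = 9.92 = K_p, so the system is already at equilibrium.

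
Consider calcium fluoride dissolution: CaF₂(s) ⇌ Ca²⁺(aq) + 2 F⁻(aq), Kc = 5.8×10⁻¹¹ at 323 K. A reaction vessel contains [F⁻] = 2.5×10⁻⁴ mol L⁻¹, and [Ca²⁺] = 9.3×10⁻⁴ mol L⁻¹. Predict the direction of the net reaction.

no net change (already at equilibrium)

(CaF₂ is a pure solid — omitted from Qc.)
Qc = [Ca²⁺]·[F⁻]² = (9.3×10⁻⁴)·(2.5×10⁻⁴)² = 5.8×10⁻¹¹
Qc = 5.8×10⁻¹¹ = Kc, so the system is already at equilibrium.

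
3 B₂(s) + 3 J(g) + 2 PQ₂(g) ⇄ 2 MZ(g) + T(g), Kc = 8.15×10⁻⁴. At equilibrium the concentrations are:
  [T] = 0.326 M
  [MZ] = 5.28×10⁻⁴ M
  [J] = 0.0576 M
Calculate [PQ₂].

[PQ₂] = 0.764 M

(B₂ is a pure solid — omitted from Kc.)
At equilibrium, Kc = [MZ]²·[T] / ([J]³·[PQ₂]²) = 8.15×10⁻⁴.
(5.28×10⁻⁴)²·(0.326) / ((0.0576)³·([PQ₂])²) = 8.15×10⁻⁴
[PQ₂]² = 0.584 ⇒ [PQ₂] = 0.764 M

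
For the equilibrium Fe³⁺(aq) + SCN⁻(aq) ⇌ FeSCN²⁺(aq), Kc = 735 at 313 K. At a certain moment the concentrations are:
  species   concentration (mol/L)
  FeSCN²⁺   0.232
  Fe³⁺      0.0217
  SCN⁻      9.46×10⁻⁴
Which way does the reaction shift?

Qc = [FeSCN²⁺] / ([Fe³⁺]·[SCN⁻]) = (0.232) / ((0.0217)·(9.46×10⁻⁴)) = 11300
Qc = 11300 > Kc = 735, so the reverse reaction proceeds.

reverse (toward reactants)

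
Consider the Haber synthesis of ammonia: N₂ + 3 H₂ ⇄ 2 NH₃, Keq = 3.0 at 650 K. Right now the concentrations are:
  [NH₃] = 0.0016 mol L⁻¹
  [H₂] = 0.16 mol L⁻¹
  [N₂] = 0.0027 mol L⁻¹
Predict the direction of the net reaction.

Q = [NH₃]² / ([N₂]·[H₂]³) = (0.0016)² / ((0.0027)·(0.16)³) = 0.23
Q = 0.23 < Keq = 3.0, so the forward reaction proceeds.

in the forward direction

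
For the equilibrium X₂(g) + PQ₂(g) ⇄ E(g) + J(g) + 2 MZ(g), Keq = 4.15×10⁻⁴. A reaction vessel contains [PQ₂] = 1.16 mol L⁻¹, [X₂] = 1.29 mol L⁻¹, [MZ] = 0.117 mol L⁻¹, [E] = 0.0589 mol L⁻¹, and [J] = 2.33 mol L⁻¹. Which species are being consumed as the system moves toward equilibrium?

E, J, MZ (products)

Q = [E]·[J]·[MZ]² / ([X₂]·[PQ₂]) = (0.0589)·(2.33)·(0.117)² / ((1.29)·(1.16)) = 0.00126
Q = 0.00126 > Keq = 4.15×10⁻⁴: net reverse reaction.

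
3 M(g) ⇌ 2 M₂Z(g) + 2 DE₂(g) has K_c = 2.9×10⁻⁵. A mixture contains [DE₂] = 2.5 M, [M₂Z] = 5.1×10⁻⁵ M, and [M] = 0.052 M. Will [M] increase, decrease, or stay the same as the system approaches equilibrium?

increase

Q_c = [M₂Z]²·[DE₂]² / [M]³ = (5.1×10⁻⁵)²·(2.5)² / (0.052)³ = 1.2×10⁻⁴
Q_c = 1.2×10⁻⁴ > K_c = 2.9×10⁻⁵: net reverse reaction.
M is a reactant, so it increases.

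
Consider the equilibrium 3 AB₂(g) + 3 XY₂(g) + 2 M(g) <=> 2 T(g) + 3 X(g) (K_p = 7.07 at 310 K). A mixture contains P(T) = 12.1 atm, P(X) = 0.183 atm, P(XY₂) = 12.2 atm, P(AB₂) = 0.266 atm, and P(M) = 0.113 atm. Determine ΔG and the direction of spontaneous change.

Q_p = P(T)²·P(X)³ / (P(AB₂)³·P(XY₂)³·P(M)²) = (12.1)²·(0.183)³ / ((0.266)³·(12.2)³·(0.113)²) = 2.06
ΔG = RT ln(Q_p/K_p) = (8.314 J mol⁻¹ K⁻¹)(310 K) × ln(2.06/7.07)
   = (2.577 kJ/mol)(-1.233) = -3.18 kJ/mol
ΔG < 0, so the forward reaction is spontaneous (proceeds forward).

ΔG = -3.18 kJ/mol; the forward reaction is spontaneous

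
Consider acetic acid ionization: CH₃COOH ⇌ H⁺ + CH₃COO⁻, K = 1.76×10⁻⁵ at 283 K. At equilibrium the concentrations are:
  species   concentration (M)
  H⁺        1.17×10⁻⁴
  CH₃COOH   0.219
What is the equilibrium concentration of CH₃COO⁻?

At equilibrium, K = [H⁺]·[CH₃COO⁻] / [CH₃COOH] = 1.76×10⁻⁵.
(1.17×10⁻⁴)·([CH₃COO⁻]) / (0.219) = 1.76×10⁻⁵
[CH₃COO⁻] = 0.0329 M

[CH₃COO⁻] = 0.0329 M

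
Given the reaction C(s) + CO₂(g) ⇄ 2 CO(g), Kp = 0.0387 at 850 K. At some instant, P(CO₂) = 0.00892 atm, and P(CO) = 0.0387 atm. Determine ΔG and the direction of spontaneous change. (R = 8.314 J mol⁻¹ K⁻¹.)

ΔG = 10.4 kJ/mol; the forward reaction is non-spontaneous

(C is a pure solid — omitted from Qp.)
Qp = P(CO)² / P(CO₂) = (0.0387)² / (0.00892) = 0.168
ΔG = RT ln(Qp/Kp) = (8.314 J mol⁻¹ K⁻¹)(850 K) × ln(0.168/0.0387)
   = (7.067 kJ/mol)(1.468) = 10.4 kJ/mol
ΔG > 0, so the forward reaction is non-spontaneous (proceeds in reverse).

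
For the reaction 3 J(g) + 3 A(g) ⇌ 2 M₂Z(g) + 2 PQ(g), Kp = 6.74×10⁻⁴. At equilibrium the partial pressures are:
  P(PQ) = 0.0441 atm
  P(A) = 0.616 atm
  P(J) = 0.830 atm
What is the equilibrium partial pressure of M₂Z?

At equilibrium, Kp = P(M₂Z)²·P(PQ)² / (P(J)³·P(A)³) = 6.74×10⁻⁴.
(P(M₂Z))²·(0.0441)² / ((0.830)³·(0.616)³) = 6.74×10⁻⁴
P(M₂Z)² = 0.0463 ⇒ P(M₂Z) = 0.215 atm

P(M₂Z) = 0.215 atm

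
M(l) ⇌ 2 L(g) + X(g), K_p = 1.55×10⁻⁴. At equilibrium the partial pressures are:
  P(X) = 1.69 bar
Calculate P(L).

P(L) = 0.00958 bar

(M is a pure liquid — omitted from K_p.)
At equilibrium, K_p = P(L)²·P(X) = 1.55×10⁻⁴.
(P(L))²·(1.69) = 1.55×10⁻⁴
P(L)² = 9.17×10⁻⁵ ⇒ P(L) = 0.00958 bar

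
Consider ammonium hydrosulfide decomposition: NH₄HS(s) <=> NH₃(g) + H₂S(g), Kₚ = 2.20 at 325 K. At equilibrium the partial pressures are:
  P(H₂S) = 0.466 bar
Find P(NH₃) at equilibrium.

(NH₄HS is a pure solid — omitted from Kₚ.)
At equilibrium, Kₚ = P(NH₃)·P(H₂S) = 2.20.
(P(NH₃))·(0.466) = 2.20
P(NH₃) = 4.72 bar

P(NH₃) = 4.72 bar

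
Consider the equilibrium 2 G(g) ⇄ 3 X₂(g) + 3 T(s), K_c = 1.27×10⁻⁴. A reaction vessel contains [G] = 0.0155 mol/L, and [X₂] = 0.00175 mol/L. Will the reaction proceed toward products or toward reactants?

toward products

(T is a pure solid — omitted from Q_c.)
Q_c = [X₂]³ / [G]² = (0.00175)³ / (0.0155)² = 2.23×10⁻⁵
Q_c = 2.23×10⁻⁵ < K_c = 1.27×10⁻⁴, so the forward reaction proceeds.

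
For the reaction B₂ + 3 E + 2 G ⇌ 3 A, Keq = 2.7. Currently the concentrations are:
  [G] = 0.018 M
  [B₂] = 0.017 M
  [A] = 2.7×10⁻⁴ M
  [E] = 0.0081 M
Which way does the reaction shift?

to the left

Q = [A]³ / ([B₂]·[E]³·[G]²) = (2.7×10⁻⁴)³ / ((0.017)·(0.0081)³·(0.018)²) = 6.7
Q = 6.7 > Keq = 2.7, so the reverse reaction proceeds.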